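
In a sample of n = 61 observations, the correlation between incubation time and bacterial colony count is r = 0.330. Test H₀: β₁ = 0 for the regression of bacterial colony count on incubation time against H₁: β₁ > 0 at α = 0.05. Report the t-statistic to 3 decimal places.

t = 2.685

t = r·√(n − 2)/√(1 − r²) = 0.330·√59/√0.8911 = 2.685.
df = n − 2 = 59.
One-sided p ≈ 0.0047, which is < 0.05, so reject H₀.
There is evidence of a linear association between incubation time and bacterial colony count.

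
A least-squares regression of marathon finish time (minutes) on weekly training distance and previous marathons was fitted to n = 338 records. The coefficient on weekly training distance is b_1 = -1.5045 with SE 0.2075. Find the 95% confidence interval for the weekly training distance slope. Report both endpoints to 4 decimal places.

(-1.9127, -1.0963)

df = n − k − 1 = 338 − 2 − 1 = 335.
t* = t_{0.025, 335} = 1.967071.
Margin = t* × SE = 1.967071 × 0.2075 = 0.408167.
CI: -1.5045 ± 0.408167 → (-1.9127, -1.0963).
With 95% confidence, each one-unit increase in weekly training distance is associated with a change of between -1.9127 and -1.0963 minutes in marathon finish time, holding the other predictors fixed.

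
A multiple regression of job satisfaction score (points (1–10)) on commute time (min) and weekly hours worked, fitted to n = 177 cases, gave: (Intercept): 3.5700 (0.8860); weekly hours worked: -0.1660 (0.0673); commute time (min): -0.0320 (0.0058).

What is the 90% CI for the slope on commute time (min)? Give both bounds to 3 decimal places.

Read off: b = -0.0320, SE = 0.0058 for commute time (min).
df = n − k − 1 = 177 − 2 − 1 = 174.
t* = t_{0.05, 174} = 1.653658.
Margin = t* × SE = 1.653658 × 0.0058 = 0.00959.
CI: -0.0320 ± 0.00959 → (-0.042, -0.022).

(-0.042, -0.022)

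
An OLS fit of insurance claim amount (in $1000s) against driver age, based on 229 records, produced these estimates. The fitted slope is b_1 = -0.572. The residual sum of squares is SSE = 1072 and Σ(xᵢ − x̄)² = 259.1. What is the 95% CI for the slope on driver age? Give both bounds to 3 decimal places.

MSE = SSE/(n − 2) = 1072/227 = 4.72247.
SE(b_1) = √(MSE/Sₓₓ) = √(4.72247/259.1) = 0.135005.
df = n − 2 = 227.
t* = t_{0.025, 227} = 1.97047.
Margin = t* × SE = 1.97047 × 0.135005 = 0.26602.
CI: -0.572 ± 0.26602 → (-0.838, -0.306).
With 95% confidence, each one-unit increase in driver age is associated with a change of between -0.838 and -0.306 $1000s in insurance claim amount.

(-0.838, -0.306)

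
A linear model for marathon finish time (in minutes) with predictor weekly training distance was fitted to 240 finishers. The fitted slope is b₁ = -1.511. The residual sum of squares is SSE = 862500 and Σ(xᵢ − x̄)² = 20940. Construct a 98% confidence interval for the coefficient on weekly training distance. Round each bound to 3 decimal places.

(-2.485, -0.537)

MSE = SSE/(n − 2) = 862500/238 = 3623.95.
SE(b₁) = √(MSE/Sₓₓ) = √(3623.95/20940) = 0.416009.
df = n − 2 = 238.
t* = t_{0.01, 238} = 2.342118.
Margin = t* × SE = 2.342118 × 0.416009 = 0.97434.
CI: -1.511 ± 0.97434 → (-2.485, -0.537).
With 98% confidence, each one-unit increase in weekly training distance is associated with a change of between -2.485 and -0.537 minutes in marathon finish time.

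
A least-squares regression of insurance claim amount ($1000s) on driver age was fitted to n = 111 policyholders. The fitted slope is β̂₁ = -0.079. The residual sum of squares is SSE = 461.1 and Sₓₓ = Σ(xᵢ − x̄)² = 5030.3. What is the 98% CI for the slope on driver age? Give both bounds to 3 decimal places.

(-0.147, -0.011)

MSE = SSE/(n − 2) = 461.1/109 = 4.23028.
SE(β̂₁) = √(MSE/Sₓₓ) = √(4.23028/5030.3) = 0.0289993.
df = n − 2 = 109.
t* = t_{0.01, 109} = 2.361046.
Margin = t* × SE = 2.361046 × 0.0289993 = 0.06847.
CI: -0.079 ± 0.06847 → (-0.147, -0.011).
With 98% confidence, each one-unit increase in driver age is associated with a change of between -0.147 and -0.011 $1000s in insurance claim amount.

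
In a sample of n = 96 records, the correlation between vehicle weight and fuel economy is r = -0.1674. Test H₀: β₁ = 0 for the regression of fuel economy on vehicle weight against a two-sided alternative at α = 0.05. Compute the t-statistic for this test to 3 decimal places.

t = -1.646

t = r·√(n − 2)/√(1 − r²) = -0.1674·√94/√0.971977 = -1.646.
df = n − 2 = 94.
Two-sided p ≈ 0.1031, which is ≥ 0.05, so fail to reject H₀.
The data do not give significant evidence of a linear association between vehicle weight and fuel economy.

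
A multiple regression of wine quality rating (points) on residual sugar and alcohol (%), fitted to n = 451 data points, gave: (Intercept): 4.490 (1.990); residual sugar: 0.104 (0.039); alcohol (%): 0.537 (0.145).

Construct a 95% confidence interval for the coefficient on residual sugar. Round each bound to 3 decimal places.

(0.027, 0.181)

Read off: b = 0.104, SE = 0.039 for residual sugar.
df = n − k − 1 = 451 − 2 − 1 = 448.
t* = t_{0.025, 448} = 1.965273.
Margin = t* × SE = 1.965273 × 0.039 = 0.07665.
CI: 0.104 ± 0.07665 → (0.027, 0.181).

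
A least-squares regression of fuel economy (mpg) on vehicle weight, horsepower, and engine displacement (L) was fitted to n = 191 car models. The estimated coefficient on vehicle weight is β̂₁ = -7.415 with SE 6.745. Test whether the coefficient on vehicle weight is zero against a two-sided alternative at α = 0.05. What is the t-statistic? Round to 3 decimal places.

t = -1.099

H₀: β₁ = 0 vs H₁: β₁ ≠ 0.
t = (β̂₁ − β₁⁰)/SE = -7.415 / 6.745 = -1.099.
df = n − k − 1 = 191 − 3 − 1 = 187.
Two-sided p ≈ 0.2730, which is ≥ 0.05, so fail to reject H₀.
The data do not give significant evidence of an association between vehicle weight and fuel economy, after adjusting for the other predictors.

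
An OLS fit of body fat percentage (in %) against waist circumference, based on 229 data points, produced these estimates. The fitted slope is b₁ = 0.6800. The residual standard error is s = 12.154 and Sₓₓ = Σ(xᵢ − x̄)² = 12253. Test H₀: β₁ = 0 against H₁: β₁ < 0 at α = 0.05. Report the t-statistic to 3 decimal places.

SE(b₁) = s/√Sₓₓ = 12.154/√12253 = 0.109799.
t = 0.6800 / 0.109799 = 6.193.
df = n − 2 = 227.
One-sided p ≈ 1.0000, which is ≥ 0.05, so fail to reject H₀.
The data do not give significant evidence that the true slope on waist circumference is negative.

t = 6.193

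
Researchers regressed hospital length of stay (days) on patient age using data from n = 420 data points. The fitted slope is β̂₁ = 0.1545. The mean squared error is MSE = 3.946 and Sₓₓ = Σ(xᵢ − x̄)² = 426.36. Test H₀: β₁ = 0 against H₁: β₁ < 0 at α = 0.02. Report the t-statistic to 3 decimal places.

t = 1.606

SE(β̂₁) = √(MSE/Sₓₓ) = √(3.946/426.36) = 0.0962034.
t = 0.1545 / 0.0962034 = 1.606.
df = n − 2 = 418.
One-sided p ≈ 0.9455, which is ≥ 0.02, so fail to reject H₀.
The data do not give significant evidence that the true slope on patient age is negative.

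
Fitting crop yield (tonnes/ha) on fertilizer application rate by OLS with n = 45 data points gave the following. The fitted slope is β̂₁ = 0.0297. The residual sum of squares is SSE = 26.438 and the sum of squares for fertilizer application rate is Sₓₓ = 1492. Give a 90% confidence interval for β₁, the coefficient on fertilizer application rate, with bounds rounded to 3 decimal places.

(-0.004, 0.064)

MSE = SSE/(n − 2) = 26.438/43 = 0.614837.
SE(β̂₁) = √(MSE/Sₓₓ) = √(0.614837/1492) = 0.0203.
df = n − 2 = 43.
t* = t_{0.05, 43} = 1.681071.
Margin = t* × SE = 1.681071 × 0.0203 = 0.03413.
CI: 0.0297 ± 0.03413 → (-0.004, 0.064).
With 90% confidence, each one-unit increase in fertilizer application rate is associated with a change of between -0.004 and 0.064 tonnes/ha in crop yield.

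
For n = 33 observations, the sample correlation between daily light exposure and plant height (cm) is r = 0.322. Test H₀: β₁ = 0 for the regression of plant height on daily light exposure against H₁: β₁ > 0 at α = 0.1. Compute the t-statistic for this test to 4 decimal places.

t = 1.8937

t = r·√(n − 2)/√(1 − r²) = 0.322·√31/√0.896316 = 1.8937.
df = n − 2 = 31.
One-sided p ≈ 0.0338, which is < 0.1, so reject H₀.
There is evidence of a linear association between daily light exposure and plant height.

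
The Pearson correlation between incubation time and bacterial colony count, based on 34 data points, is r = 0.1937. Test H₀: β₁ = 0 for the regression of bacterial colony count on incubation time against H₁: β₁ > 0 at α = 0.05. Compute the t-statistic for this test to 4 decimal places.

t = r·√(n − 2)/√(1 − r²) = 0.1937·√32/√0.96248 = 1.1169.
df = n − 2 = 32.
One-sided p ≈ 0.1362, which is ≥ 0.05, so fail to reject H₀.
The data do not give significant evidence of a linear association between incubation time and bacterial colony count.

t = 1.1169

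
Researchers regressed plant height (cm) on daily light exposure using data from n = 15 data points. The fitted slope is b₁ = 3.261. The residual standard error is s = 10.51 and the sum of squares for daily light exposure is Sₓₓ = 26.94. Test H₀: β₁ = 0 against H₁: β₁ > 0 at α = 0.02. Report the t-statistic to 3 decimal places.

SE(b₁) = s/√Sₓₓ = 10.51/√26.94 = 2.0249.
t = 3.261 / 2.0249 = 1.610.
df = n − 2 = 13.
One-sided p ≈ 0.0657, which is ≥ 0.02, so fail to reject H₀.
The data do not give significant evidence that the true slope on daily light exposure is positive.

t = 1.610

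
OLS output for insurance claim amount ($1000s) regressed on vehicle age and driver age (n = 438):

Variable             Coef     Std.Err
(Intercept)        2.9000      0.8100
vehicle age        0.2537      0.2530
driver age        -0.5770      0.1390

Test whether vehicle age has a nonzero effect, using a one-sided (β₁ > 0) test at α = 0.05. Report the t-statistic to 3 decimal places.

t = 1.003

Read off: b = 0.2537, SE = 0.2530 for vehicle age.
H₀: β₁ = 0 vs H₁: β₁ > 0.
t = 0.2537 / 0.2530 = 1.003.
df = n − k − 1 = 438 − 2 − 1 = 435.
One-sided p ≈ 0.1583, which is ≥ 0.05, so fail to reject H₀.
The data do not give significant evidence that the true slope on vehicle age is positive, holding the other predictors fixed.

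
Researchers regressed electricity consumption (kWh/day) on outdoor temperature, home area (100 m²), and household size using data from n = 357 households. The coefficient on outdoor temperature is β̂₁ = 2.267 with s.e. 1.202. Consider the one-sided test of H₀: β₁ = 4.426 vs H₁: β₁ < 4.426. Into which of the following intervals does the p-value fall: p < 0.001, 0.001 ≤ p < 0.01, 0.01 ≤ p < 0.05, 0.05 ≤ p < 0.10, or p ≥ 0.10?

0.01 ≤ p < 0.05

t = (2.267 − 4.426) / 1.202 = -1.796.
df = n − k − 1 = 357 − 3 − 1 = 353.
One-sided p = P(T_{353} < t) ≈ 0.0367.
So 0.01 ≤ p < 0.05.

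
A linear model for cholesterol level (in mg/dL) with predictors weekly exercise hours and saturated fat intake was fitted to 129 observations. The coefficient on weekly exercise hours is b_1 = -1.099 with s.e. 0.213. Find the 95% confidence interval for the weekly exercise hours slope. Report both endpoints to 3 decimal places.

(-1.521, -0.677)

df = n − k − 1 = 129 − 2 − 1 = 126.
t* = t_{0.025, 126} = 1.978971.
Margin = t* × SE = 1.978971 × 0.213 = 0.42152.
CI: -1.099 ± 0.42152 → (-1.521, -0.677).
With 95% confidence, each one-unit increase in weekly exercise hours is associated with a change of between -1.521 and -0.677 mg/dL in cholesterol level, holding the other predictors fixed.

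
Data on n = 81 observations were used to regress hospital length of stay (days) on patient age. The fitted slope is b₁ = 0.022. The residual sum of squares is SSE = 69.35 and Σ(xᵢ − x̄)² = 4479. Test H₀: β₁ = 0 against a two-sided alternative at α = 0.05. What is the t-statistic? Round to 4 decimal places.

t = 1.5715

MSE = SSE/(n − 2) = 69.35/79 = 0.877848.
SE(b₁) = √(MSE/Sₓₓ) = √(0.877848/4479) = 0.0139997.
t = 0.022 / 0.0139997 = 1.5715.
df = n − 2 = 79.
Two-sided p ≈ 0.1201, which is ≥ 0.05, so fail to reject H₀.
The data do not give significant evidence of an association between patient age and hospital length of stay.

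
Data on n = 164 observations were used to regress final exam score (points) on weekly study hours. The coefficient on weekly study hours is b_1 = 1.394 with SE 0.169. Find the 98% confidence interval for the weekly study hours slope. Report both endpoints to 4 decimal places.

(0.9969, 1.7911)

df = n − 2 = 164 − 2 = 162.
t* = t_{0.01, 162} = 2.349586.
Margin = t* × SE = 2.349586 × 0.169 = 0.397080.
CI: 1.394 ± 0.397080 → (0.9969, 1.7911).
With 98% confidence, each one-unit increase in weekly study hours is associated with a change of between 0.9969 and 1.7911 points in final exam score.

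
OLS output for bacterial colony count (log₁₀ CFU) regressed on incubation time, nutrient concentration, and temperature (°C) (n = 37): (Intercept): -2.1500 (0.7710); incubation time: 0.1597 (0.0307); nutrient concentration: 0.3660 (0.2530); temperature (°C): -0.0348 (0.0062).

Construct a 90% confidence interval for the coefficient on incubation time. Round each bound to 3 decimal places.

Read off: b = 0.1597, SE = 0.0307 for incubation time.
df = n − k − 1 = 37 − 3 − 1 = 33.
t* = t_{0.05, 33} = 1.69236.
Margin = t* × SE = 1.69236 × 0.0307 = 0.05196.
CI: 0.1597 ± 0.05196 → (0.108, 0.212).

(0.108, 0.212)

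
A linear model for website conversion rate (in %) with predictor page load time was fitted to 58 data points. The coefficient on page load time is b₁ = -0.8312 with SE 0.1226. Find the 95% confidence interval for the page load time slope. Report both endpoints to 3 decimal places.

(-1.077, -0.586)

df = n − 2 = 58 − 2 = 56.
t* = t_{0.025, 56} = 2.003241.
Margin = t* × SE = 2.003241 × 0.1226 = 0.24560.
CI: -0.8312 ± 0.24560 → (-1.077, -0.586).
With 95% confidence, each one-unit increase in page load time is associated with a change of between -1.077 and -0.586 % in website conversion rate.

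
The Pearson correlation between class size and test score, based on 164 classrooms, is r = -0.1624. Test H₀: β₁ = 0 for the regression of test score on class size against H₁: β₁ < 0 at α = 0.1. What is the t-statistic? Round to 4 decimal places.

t = r·√(n − 2)/√(1 − r²) = -0.1624·√162/√0.973626 = -2.0948.
df = n − 2 = 162.
One-sided p ≈ 0.0189, which is < 0.1, so reject H₀.
There is evidence of a linear association between class size and test score.

t = -2.0948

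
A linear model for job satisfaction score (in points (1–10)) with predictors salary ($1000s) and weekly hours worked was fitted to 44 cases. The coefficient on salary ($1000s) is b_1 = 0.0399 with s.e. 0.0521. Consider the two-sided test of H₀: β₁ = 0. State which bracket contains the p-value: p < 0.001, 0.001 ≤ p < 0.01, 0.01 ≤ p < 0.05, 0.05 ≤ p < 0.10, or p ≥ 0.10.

t = 0.0399 / 0.0521 = 0.766.
df = n − k − 1 = 44 − 2 − 1 = 41.
Two-sided p = 2·P(T_{41} > |t|) ≈ 0.4482.
So p ≥ 0.10.

p ≥ 0.10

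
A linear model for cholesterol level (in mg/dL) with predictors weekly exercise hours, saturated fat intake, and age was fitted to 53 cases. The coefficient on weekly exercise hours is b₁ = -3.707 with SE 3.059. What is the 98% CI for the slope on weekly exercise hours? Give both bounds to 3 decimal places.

(-11.064, 3.650)

df = n − k − 1 = 53 − 3 − 1 = 49.
t* = t_{0.01, 49} = 2.404892.
Margin = t* × SE = 2.404892 × 3.059 = 7.35656.
CI: -3.707 ± 7.35656 → (-11.064, 3.650).
With 98% confidence, each one-unit increase in weekly exercise hours is associated with a change of between -11.064 and 3.650 mg/dL in cholesterol level, holding the other predictors fixed.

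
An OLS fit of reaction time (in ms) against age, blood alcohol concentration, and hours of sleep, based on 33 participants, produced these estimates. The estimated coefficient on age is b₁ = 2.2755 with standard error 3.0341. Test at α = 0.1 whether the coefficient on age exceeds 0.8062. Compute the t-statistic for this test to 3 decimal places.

t = 0.484

H₀: β₁ = 0.8062 vs H₁: β₁ > 0.8062.
t = (b₁ − β₁⁰)/SE = (2.2755 − 0.8062) / 3.0341 = 0.484.
df = n − k − 1 = 33 − 3 − 1 = 29.
One-sided p ≈ 0.3159, which is ≥ 0.1, so fail to reject H₀.
The data do not give significant evidence that the true slope on age exceeds 0.8062 ms per unit, holding the other predictors fixed.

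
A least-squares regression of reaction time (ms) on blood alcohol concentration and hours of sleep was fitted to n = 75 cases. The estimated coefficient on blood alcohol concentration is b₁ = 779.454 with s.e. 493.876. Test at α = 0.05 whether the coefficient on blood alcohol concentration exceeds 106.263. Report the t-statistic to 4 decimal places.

t = 1.3631

H₀: β₁ = 106.263 vs H₁: β₁ > 106.263.
t = (b₁ − β₁⁰)/SE = (779.454 − 106.263) / 493.876 = 1.3631.
df = n − k − 1 = 75 − 2 − 1 = 72.
One-sided p ≈ 0.0886, which is ≥ 0.05, so fail to reject H₀.
The data do not give significant evidence that the true slope on blood alcohol concentration exceeds 106.263 ms per unit, holding the other predictors fixed.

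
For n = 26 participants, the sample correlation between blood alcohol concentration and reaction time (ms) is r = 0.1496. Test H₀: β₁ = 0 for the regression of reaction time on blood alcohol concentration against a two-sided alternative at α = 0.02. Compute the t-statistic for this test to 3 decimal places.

t = 0.741

t = r·√(n − 2)/√(1 − r²) = 0.1496·√24/√0.97762 = 0.741.
df = n − 2 = 24.
Two-sided p ≈ 0.4657, which is ≥ 0.02, so fail to reject H₀.
The data do not give significant evidence of a linear association between blood alcohol concentration and reaction time.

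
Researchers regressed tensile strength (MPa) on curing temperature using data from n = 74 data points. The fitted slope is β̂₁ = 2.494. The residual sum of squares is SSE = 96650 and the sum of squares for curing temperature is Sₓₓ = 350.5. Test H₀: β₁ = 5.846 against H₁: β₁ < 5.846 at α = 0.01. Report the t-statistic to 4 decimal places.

MSE = SSE/(n − 2) = 96650/72 = 1342.36.
SE(β̂₁) = √(MSE/Sₓₓ) = √(1342.36/350.5) = 1.957.
t = (2.494 − 5.846) / 1.957 = -1.7128.
df = n − 2 = 72.
One-sided p ≈ 0.0455, which is ≥ 0.01, so fail to reject H₀.
The data do not give significant evidence that the true slope on curing temperature is below 5.846 MPa per unit.

t = -1.7128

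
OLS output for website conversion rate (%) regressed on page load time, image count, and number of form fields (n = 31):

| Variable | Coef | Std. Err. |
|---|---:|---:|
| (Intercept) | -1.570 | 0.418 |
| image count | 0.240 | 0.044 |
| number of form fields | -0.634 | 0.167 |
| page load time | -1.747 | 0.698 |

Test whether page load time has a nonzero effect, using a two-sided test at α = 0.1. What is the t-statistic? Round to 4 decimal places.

t = -2.5029

Read off: b = -1.747, SE = 0.698 for page load time.
H₀: β₁ = 0 vs H₁: β₁ ≠ 0.
t = -1.747 / 0.698 = -2.5029.
df = n − k − 1 = 31 − 3 − 1 = 27.
Two-sided p ≈ 0.0187, which is < 0.1, so reject H₀.
There is evidence that page load time is associated with website conversion rate, holding the other predictors fixed.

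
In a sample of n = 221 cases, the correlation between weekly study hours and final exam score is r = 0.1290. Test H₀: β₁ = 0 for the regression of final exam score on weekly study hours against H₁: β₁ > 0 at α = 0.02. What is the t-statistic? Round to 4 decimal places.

t = r·√(n − 2)/√(1 − r²) = 0.1290·√219/√0.983359 = 1.9251.
df = n − 2 = 219.
One-sided p ≈ 0.0278, which is ≥ 0.02, so fail to reject H₀.
The data do not give significant evidence of a linear association between weekly study hours and final exam score.

t = 1.9251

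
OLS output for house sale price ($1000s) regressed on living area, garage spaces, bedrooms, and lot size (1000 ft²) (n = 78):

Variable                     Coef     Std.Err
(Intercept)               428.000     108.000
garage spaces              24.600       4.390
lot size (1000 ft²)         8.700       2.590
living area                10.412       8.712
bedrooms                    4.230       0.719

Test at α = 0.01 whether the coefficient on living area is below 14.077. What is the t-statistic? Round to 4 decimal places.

Read off: b = 10.412, SE = 8.712 for living area.
H₀: β₁ = 14.077 vs H₁: β₁ < 14.077.
t = (10.412 − 14.077) / 8.712 = -0.4207.
df = n − k − 1 = 78 − 4 − 1 = 73.
One-sided p ≈ 0.3376, which is ≥ 0.01, so fail to reject H₀.
The data do not give significant evidence that the true slope on living area is below 14.077 $1000s per unit, holding the other predictors fixed.

t = -0.4207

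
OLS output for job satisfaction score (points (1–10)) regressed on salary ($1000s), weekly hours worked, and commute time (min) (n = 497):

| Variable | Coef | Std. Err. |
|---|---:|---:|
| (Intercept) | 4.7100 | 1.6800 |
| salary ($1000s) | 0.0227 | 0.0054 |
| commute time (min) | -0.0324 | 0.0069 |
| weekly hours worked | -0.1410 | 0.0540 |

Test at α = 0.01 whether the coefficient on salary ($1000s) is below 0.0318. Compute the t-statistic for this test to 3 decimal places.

t = -1.685

Read off: b = 0.0227, SE = 0.0054 for salary ($1000s).
H₀: β₁ = 0.0318 vs H₁: β₁ < 0.0318.
t = (0.0227 − 0.0318) / 0.0054 = -1.685.
df = n − k − 1 = 497 − 3 − 1 = 493.
One-sided p ≈ 0.0463, which is ≥ 0.01, so fail to reject H₀.
The data do not give significant evidence that the true slope on salary ($1000s) is below 0.0318 points (1–10) per unit, holding the other predictors fixed.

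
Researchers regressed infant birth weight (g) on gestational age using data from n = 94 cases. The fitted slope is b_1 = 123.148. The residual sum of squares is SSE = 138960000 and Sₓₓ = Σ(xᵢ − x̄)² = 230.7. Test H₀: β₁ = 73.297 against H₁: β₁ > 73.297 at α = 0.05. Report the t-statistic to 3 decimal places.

t = 0.616

MSE = SSE/(n − 2) = 138960000/92 = 1.51043e+06.
SE(b_1) = √(MSE/Sₓₓ) = √(1.51043e+06/230.7) = 80.9147.
t = (123.148 − 73.297) / 80.9147 = 0.616.
df = n − 2 = 92.
One-sided p ≈ 0.2697, which is ≥ 0.05, so fail to reject H₀.
The data do not give significant evidence that the true slope on gestational age exceeds 73.297 g per unit.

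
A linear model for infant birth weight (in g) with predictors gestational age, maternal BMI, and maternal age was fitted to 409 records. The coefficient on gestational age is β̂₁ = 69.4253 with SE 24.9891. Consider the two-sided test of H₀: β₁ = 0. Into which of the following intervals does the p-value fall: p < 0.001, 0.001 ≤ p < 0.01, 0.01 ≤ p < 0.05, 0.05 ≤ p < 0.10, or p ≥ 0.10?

t = 69.4253 / 24.9891 = 2.778.
df = n − k − 1 = 409 − 3 − 1 = 405.
Two-sided p = 2·P(T_{405} > |t|) ≈ 0.0057.
So 0.001 ≤ p < 0.01.

0.001 ≤ p < 0.01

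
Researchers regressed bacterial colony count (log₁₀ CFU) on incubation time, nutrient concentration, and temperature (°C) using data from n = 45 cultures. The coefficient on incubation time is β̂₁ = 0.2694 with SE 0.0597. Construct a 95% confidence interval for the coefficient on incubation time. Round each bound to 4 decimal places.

(0.1488, 0.3900)

df = n − k − 1 = 45 − 3 − 1 = 41.
t* = t_{0.025, 41} = 2.019541.
Margin = t* × SE = 2.019541 × 0.0597 = 0.120567.
CI: 0.2694 ± 0.120567 → (0.1488, 0.3900).
With 95% confidence, each one-unit increase in incubation time is associated with a change of between 0.1488 and 0.3900 log₁₀ CFU in bacterial colony count, holding the other predictors fixed.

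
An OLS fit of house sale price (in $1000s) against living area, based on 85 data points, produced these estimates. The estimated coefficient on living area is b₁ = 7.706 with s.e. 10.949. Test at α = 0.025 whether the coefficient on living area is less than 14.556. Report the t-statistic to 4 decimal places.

H₀: β₁ = 14.556 vs H₁: β₁ < 14.556.
t = (b₁ − β₁⁰)/SE = (7.706 − 14.556) / 10.949 = -0.6256.
df = n − 2 = 85 − 2 = 83.
One-sided p ≈ 0.2666, which is ≥ 0.025, so fail to reject H₀.
The data do not give significant evidence that the true slope on living area is below 14.556 $1000s per unit.

t = -0.6256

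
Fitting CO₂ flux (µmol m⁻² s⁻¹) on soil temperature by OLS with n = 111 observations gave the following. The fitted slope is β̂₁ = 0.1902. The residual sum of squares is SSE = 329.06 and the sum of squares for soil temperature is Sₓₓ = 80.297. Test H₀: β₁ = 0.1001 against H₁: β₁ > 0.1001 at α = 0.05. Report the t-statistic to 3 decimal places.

t = 0.465

MSE = SSE/(n − 2) = 329.06/109 = 3.0189.
SE(β̂₁) = √(MSE/Sₓₓ) = √(3.0189/80.297) = 0.193899.
t = (0.1902 − 0.1001) / 0.193899 = 0.465.
df = n − 2 = 109.
One-sided p ≈ 0.3215, which is ≥ 0.05, so fail to reject H₀.
The data do not give significant evidence that the true slope on soil temperature exceeds 0.1001 µmol m⁻² s⁻¹ per unit.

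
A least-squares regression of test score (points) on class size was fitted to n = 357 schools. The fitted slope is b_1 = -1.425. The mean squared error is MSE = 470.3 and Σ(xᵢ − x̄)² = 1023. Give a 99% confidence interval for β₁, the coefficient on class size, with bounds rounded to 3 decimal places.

(-3.181, 0.331)

SE(b_1) = √(MSE/Sₓₓ) = √(470.3/1023) = 0.678031.
df = n − 2 = 355.
t* = t_{0.005, 355} = 2.589749.
Margin = t* × SE = 2.589749 × 0.678031 = 1.75593.
CI: -1.425 ± 1.75593 → (-3.181, 0.331).
With 99% confidence, each one-unit increase in class size is associated with a change of between -3.181 and 0.331 points in test score.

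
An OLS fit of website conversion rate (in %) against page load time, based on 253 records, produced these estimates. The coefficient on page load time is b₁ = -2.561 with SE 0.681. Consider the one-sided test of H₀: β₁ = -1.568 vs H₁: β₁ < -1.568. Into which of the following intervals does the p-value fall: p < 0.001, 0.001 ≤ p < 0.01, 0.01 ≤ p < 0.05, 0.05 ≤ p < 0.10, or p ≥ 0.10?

t = (-2.561 − (-1.568)) / 0.681 = -1.458.
df = n − 2 = 253 − 2 = 251.
One-sided p = P(T_{251} < t) ≈ 0.0730.
So 0.05 ≤ p < 0.10.

0.05 ≤ p < 0.10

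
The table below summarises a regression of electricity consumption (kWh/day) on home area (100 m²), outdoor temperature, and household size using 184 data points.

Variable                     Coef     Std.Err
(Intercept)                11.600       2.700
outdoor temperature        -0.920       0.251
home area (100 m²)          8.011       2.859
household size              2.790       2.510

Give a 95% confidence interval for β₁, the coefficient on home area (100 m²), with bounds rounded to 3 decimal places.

Read off: b = 8.011, SE = 2.859 for home area (100 m²).
df = n − k − 1 = 184 − 3 − 1 = 180.
t* = t_{0.025, 180} = 1.973231.
Margin = t* × SE = 1.973231 × 2.859 = 5.64147.
CI: 8.011 ± 5.64147 → (2.370, 13.652).

(2.370, 13.652)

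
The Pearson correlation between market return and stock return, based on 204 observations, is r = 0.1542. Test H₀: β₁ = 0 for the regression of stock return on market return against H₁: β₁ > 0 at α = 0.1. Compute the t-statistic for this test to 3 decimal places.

t = 2.218

t = r·√(n − 2)/√(1 − r²) = 0.1542·√202/√0.976222 = 2.218.
df = n − 2 = 202.
One-sided p ≈ 0.0138, which is < 0.1, so reject H₀.
There is evidence of a linear association between market return and stock return.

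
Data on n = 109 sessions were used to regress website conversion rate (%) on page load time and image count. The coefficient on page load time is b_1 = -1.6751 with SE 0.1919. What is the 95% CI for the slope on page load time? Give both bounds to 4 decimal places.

df = n − k − 1 = 109 − 2 − 1 = 106.
t* = t_{0.025, 106} = 1.982597.
Margin = t* × SE = 1.982597 × 0.1919 = 0.380460.
CI: -1.6751 ± 0.380460 → (-2.0556, -1.2946).
With 95% confidence, each one-unit increase in page load time is associated with a change of between -2.0556 and -1.2946 % in website conversion rate, holding the other predictors fixed.

(-2.0556, -1.2946)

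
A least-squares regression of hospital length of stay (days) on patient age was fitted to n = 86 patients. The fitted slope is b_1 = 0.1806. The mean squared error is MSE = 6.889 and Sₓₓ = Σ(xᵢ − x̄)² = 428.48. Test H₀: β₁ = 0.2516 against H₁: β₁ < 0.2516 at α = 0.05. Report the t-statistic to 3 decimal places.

t = -0.560

SE(b_1) = √(MSE/Sₓₓ) = √(6.889/428.48) = 0.126798.
t = (0.1806 − 0.2516) / 0.126798 = -0.560.
df = n − 2 = 84.
One-sided p ≈ 0.2885, which is ≥ 0.05, so fail to reject H₀.
The data do not give significant evidence that the true slope on patient age is below 0.2516 days per unit.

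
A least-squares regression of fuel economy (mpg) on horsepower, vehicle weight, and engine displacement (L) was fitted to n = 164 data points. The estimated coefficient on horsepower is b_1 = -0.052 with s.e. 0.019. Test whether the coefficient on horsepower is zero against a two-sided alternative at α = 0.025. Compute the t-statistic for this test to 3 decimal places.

H₀: β₁ = 0 vs H₁: β₁ ≠ 0.
t = (b_1 − β₁⁰)/SE = -0.052 / 0.019 = -2.737.
df = n − k − 1 = 164 − 3 − 1 = 160.
Two-sided p ≈ 0.0069, which is < 0.025, so reject H₀.
There is evidence that horsepower is associated with fuel economy, holding the other predictors fixed.

t = -2.737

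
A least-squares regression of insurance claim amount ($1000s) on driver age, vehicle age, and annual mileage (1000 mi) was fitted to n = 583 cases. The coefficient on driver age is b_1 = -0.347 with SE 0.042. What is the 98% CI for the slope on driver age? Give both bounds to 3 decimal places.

(-0.445, -0.249)

df = n − k − 1 = 583 − 3 − 1 = 579.
t* = t_{0.01, 579} = 2.332806.
Margin = t* × SE = 2.332806 × 0.042 = 0.09798.
CI: -0.347 ± 0.09798 → (-0.445, -0.249).
With 98% confidence, each one-unit increase in driver age is associated with a change of between -0.445 and -0.249 $1000s in insurance claim amount, holding the other predictors fixed.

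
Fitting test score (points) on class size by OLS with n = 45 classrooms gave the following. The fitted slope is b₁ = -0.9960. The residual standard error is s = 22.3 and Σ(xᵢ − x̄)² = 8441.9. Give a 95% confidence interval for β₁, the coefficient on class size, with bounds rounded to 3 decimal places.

(-1.485, -0.507)

SE(b₁) = s/√Sₓₓ = 22.3/√8441.9 = 0.242708.
df = n − 2 = 43.
t* = t_{0.025, 43} = 2.016692.
Margin = t* × SE = 2.016692 × 0.242708 = 0.48947.
CI: -0.9960 ± 0.48947 → (-1.485, -0.507).
With 95% confidence, each one-unit increase in class size is associated with a change of between -1.485 and -0.507 points in test score.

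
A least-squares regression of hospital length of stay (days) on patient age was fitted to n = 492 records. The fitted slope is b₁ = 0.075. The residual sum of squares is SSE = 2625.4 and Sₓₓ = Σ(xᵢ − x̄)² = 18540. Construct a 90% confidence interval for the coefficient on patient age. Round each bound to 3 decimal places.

MSE = SSE/(n − 2) = 2625.4/490 = 5.35796.
SE(b₁) = √(MSE/Sₓₓ) = √(5.35796/18540) = 0.0169998.
df = n − 2 = 490.
t* = t_{0.05, 490} = 1.647969.
Margin = t* × SE = 1.647969 × 0.0169998 = 0.02802.
CI: 0.075 ± 0.02802 → (0.047, 0.103).
With 90% confidence, each one-unit increase in patient age is associated with a change of between 0.047 and 0.103 days in hospital length of stay.

(0.047, 0.103)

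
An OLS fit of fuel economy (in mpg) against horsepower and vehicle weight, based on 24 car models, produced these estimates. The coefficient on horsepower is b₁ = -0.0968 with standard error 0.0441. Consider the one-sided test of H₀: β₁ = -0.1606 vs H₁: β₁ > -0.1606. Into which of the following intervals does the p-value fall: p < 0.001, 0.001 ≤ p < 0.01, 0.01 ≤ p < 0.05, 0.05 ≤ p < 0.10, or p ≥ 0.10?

0.05 ≤ p < 0.10

t = (-0.0968 − (-0.1606)) / 0.0441 = 1.447.
df = n − k − 1 = 24 − 2 − 1 = 21.
One-sided p = P(T_{21} > t) ≈ 0.0814.
So 0.05 ≤ p < 0.10.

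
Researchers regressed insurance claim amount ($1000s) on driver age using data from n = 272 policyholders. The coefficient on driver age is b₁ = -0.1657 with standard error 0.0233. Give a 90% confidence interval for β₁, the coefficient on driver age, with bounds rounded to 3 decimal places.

df = n − 2 = 272 − 2 = 270.
t* = t_{0.05, 270} = 1.650517.
Margin = t* × SE = 1.650517 × 0.0233 = 0.03846.
CI: -0.1657 ± 0.03846 → (-0.204, -0.127).
With 90% confidence, each one-unit increase in driver age is associated with a change of between -0.204 and -0.127 $1000s in insurance claim amount.

(-0.204, -0.127)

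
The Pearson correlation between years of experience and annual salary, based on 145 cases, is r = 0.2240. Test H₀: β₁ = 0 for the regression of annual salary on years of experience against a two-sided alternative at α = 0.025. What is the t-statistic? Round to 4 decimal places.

t = r·√(n − 2)/√(1 − r²) = 0.2240·√143/√0.949824 = 2.7485.
df = n − 2 = 143.
Two-sided p ≈ 0.0068, which is < 0.025, so reject H₀.
There is evidence of a linear association between years of experience and annual salary.

t = 2.7485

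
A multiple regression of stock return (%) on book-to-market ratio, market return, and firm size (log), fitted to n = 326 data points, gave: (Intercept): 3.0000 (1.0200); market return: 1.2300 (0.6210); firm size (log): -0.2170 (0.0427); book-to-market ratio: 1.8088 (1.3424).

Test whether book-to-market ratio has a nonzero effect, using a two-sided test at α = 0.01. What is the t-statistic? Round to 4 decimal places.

Read off: b = 1.8088, SE = 1.3424 for book-to-market ratio.
H₀: β₁ = 0 vs H₁: β₁ ≠ 0.
t = 1.8088 / 1.3424 = 1.3474.
df = n − k − 1 = 326 − 3 − 1 = 322.
Two-sided p ≈ 0.1788, which is ≥ 0.01, so fail to reject H₀.
The data do not give significant evidence of an association between book-to-market ratio and stock return, after adjusting for the other predictors.

t = 1.3474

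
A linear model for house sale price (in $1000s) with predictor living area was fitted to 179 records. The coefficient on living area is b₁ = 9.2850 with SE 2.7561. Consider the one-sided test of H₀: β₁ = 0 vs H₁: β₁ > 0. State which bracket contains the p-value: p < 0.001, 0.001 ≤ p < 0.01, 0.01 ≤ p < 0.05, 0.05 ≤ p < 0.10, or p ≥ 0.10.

p < 0.001

t = 9.2850 / 2.7561 = 3.369.
df = n − 2 = 179 − 2 = 177.
One-sided p = P(T_{177} > t) ≈ 0.0005.
So p < 0.001.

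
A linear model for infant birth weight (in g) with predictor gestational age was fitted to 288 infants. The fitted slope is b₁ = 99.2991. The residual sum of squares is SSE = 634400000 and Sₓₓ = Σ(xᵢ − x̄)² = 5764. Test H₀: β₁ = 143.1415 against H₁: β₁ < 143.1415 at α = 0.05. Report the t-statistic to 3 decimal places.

MSE = SSE/(n − 2) = 634400000/286 = 2.21818e+06.
SE(b₁) = √(MSE/Sₓₓ) = √(2.21818e+06/5764) = 19.6172.
t = (99.2991 − 143.1415) / 19.6172 = -2.235.
df = n − 2 = 286.
One-sided p ≈ 0.0131, which is < 0.05, so reject H₀.
There is evidence that the true slope on gestational age is below 143.1415 g per unit.

t = -2.235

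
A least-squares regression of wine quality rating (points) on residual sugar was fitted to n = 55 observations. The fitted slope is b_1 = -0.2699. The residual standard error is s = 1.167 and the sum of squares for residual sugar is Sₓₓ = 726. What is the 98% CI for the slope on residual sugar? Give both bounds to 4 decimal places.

(-0.3738, -0.1660)

SE(b_1) = s/√Sₓₓ = 1.167/√726 = 0.0433114.
df = n − 2 = 53.
t* = t_{0.01, 53} = 2.39879.
Margin = t* × SE = 2.39879 × 0.0433114 = 0.103895.
CI: -0.2699 ± 0.103895 → (-0.3738, -0.1660).
With 98% confidence, each one-unit increase in residual sugar is associated with a change of between -0.3738 and -0.1660 points in wine quality rating.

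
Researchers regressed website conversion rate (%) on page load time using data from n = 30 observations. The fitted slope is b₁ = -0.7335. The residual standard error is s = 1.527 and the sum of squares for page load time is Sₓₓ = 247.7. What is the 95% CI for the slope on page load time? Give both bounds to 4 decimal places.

SE(b₁) = s/√Sₓₓ = 1.527/√247.7 = 0.0970233.
df = n − 2 = 28.
t* = t_{0.025, 28} = 2.048407.
Margin = t* × SE = 2.048407 × 0.0970233 = 0.198743.
CI: -0.7335 ± 0.198743 → (-0.9322, -0.5348).
With 95% confidence, each one-unit increase in page load time is associated with a change of between -0.9322 and -0.5348 % in website conversion rate.

(-0.9322, -0.5348)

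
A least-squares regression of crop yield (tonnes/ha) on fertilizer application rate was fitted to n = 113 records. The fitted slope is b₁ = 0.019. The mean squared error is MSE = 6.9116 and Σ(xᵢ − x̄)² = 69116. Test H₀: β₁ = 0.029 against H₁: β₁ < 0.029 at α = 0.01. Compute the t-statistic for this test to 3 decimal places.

SE(b₁) = √(MSE/Sₓₓ) = √(6.9116/69116) = 0.01.
t = (0.019 − 0.029) / 0.01 = -1.000.
df = n − 2 = 111.
One-sided p ≈ 0.1597, which is ≥ 0.01, so fail to reject H₀.
The data do not give significant evidence that the true slope on fertilizer application rate is below 0.029 tonnes/ha per unit.

t = -1.000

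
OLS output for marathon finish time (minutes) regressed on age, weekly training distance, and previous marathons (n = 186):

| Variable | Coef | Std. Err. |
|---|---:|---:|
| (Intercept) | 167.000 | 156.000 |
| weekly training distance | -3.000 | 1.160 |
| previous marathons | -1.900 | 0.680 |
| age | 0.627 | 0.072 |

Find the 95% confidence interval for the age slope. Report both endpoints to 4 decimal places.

Read off: b = 0.627, SE = 0.072 for age.
df = n − k − 1 = 186 − 3 − 1 = 182.
t* = t_{0.025, 182} = 1.973084.
Margin = t* × SE = 1.973084 × 0.072 = 0.142062.
CI: 0.627 ± 0.142062 → (0.4849, 0.7691).

(0.4849, 0.7691)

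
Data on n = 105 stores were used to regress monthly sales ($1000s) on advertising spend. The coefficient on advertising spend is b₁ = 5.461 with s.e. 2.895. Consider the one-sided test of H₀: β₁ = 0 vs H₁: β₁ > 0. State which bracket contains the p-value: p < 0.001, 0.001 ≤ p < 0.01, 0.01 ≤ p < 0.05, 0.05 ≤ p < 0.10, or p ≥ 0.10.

0.01 ≤ p < 0.05

t = 5.461 / 2.895 = 1.886.
df = n − 2 = 105 − 2 = 103.
One-sided p = P(T_{103} > t) ≈ 0.0310.
So 0.01 ≤ p < 0.05.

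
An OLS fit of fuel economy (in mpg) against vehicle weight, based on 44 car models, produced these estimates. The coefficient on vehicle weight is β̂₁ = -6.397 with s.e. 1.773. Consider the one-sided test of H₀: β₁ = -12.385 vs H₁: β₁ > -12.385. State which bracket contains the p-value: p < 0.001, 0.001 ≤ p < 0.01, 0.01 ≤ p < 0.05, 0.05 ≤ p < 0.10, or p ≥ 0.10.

p < 0.001

t = (-6.397 − (-12.385)) / 1.773 = 3.377.
df = n − 2 = 44 − 2 = 42.
One-sided p = P(T_{42} > t) ≈ 0.0008.
So p < 0.001.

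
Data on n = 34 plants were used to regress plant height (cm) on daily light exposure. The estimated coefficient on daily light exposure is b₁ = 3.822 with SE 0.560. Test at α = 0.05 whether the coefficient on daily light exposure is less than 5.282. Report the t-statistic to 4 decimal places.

t = -2.6071

H₀: β₁ = 5.282 vs H₁: β₁ < 5.282.
t = (b₁ − β₁⁰)/SE = (3.822 − 5.282) / 0.560 = -2.6071.
df = n − 2 = 34 − 2 = 32.
One-sided p ≈ 0.0069, which is < 0.05, so reject H₀.
There is evidence that the true slope on daily light exposure is below 5.282 cm per unit.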